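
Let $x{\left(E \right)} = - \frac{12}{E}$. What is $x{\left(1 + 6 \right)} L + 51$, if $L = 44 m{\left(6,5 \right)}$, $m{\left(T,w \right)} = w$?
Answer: $- \frac{2283}{7} \approx -326.14$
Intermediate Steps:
$L = 220$ ($L = 44 \cdot 5 = 220$)
$x{\left(1 + 6 \right)} L + 51 = - \frac{12}{1 + 6} \cdot 220 + 51 = - \frac{12}{7} \cdot 220 + 51 = \left(-12\right) \frac{1}{7} \cdot 220 + 51 = \left(- \frac{12}{7}\right) 220 + 51 = - \frac{2640}{7} + 51 = - \frac{2283}{7}$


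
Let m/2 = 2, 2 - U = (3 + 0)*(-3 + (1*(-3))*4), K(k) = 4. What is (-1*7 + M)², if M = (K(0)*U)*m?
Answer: 555025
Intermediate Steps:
U = 47 (U = 2 - (3 + 0)*(-3 + (1*(-3))*4) = 2 - 3*(-3 - 3*4) = 2 - 3*(-3 - 12) = 2 - 3*(-15) = 2 - 1*(-45) = 2 + 45 = 47)
m = 4 (m = 2*2 = 4)
M = 752 (M = (4*47)*4 = 188*4 = 752)
(-1*7 + M)² = (-1*7 + 752)² = (-7 + 752)² = 745² = 555025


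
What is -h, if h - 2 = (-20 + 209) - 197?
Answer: 6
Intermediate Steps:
h = -6 (h = 2 + ((-20 + 209) - 197) = 2 + (189 - 197) = 2 - 8 = -6)
-h = -1*(-6) = 6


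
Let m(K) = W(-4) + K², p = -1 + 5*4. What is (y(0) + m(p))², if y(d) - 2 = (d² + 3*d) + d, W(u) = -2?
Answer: 130321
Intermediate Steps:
y(d) = 2 + d² + 4*d (y(d) = 2 + ((d² + 3*d) + d) = 2 + (d² + 4*d) = 2 + d² + 4*d)
p = 19 (p = -1 + 20 = 19)
m(K) = -2 + K²
(y(0) + m(p))² = ((2 + 0² + 4*0) + (-2 + 19²))² = ((2 + 0 + 0) + (-2 + 361))² = (2 + 359)² = 361² = 130321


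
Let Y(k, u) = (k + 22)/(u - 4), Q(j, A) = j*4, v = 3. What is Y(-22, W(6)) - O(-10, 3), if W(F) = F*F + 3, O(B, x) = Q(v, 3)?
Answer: -12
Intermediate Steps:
Q(j, A) = 4*j
O(B, x) = 12 (O(B, x) = 4*3 = 12)
W(F) = 3 + F² (W(F) = F² + 3 = 3 + F²)
Y(k, u) = (22 + k)/(-4 + u)
Y(-22, W(6)) - O(-10, 3) = (22 - 22)/(-4 + (3 + 6²)) - 1*12 = 0/(-4 + (3 + 36)) - 12 = 0/(-4 + 39) - 12 = 0/35 - 12 = (1/35)*0 - 12 = 0 - 12 = -12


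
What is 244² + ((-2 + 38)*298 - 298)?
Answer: 69966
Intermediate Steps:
244² + ((-2 + 38)*298 - 298) = 59536 + (36*298 - 298) = 59536 + (10728 - 298) = 59536 + 10430 = 69966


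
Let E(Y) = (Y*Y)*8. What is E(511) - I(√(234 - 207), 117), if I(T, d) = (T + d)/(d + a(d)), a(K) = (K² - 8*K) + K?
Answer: 231875447/111 - √3/4329 ≈ 2.0890e+6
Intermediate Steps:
a(K) = K² - 7*K
I(T, d) = (T + d)/(d + d*(-7 + d))
E(Y) = 8*Y² (E(Y) = Y²*8 = 8*Y²)
E(511) - I(√(234 - 207), 117) = 8*511² - (√(234 - 207) + 117)/(117*(-6 + 117)) = 8*261121 - (√27 + 117)/(117*111) = 2088968 - (3*√3 + 117)/(117*111) = 2088968 - (117 + 3*√3)/(117*111) = 2088968 - (1/111 + √3/4329) = 2088968 + (-1/111 - √3/4329) = 231875447/111 - √3/4329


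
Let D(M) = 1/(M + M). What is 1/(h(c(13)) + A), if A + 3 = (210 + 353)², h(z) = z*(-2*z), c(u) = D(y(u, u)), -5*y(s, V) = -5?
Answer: 2/633931 ≈ 3.1549e-6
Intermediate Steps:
y(s, V) = 1 (y(s, V) = -⅕*(-5) = 1)
D(M) = 1/(2*M)
c(u) = ½ (c(u) = (½)/1 = (½)*1 = ½)
h(z) = -2*z²
A = 316966 (A = -3 + (210 + 353)² = -3 + 563² = -3 + 316969 = 316966)
1/(h(c(13)) + A) = 1/(-2*(½)² + 316966) = 1/(-2*¼ + 316966) = 1/(-½ + 316966) = 1/(633931/2) = 2/633931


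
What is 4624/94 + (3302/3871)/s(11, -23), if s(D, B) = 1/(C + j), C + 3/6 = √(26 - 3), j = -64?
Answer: -1060261/181937 + 3302*√23/3871 ≈ -1.7367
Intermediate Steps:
C = -½ + √23 (C = -½ + √(26 - 3) = -½ + √23 ≈ 4.2958)
s(D, B) = 1/(-129/2 + √23) (s(D, B) = 1/((-½ + √23) - 64) = 1/(-129/2 + √23))
4624/94 + (3302/3871)/s(11, -23) = 4624/94 + (3302/3871)/(-258/16549 - 4*√23/16549) = 4624*(1/94) + (3302*(1/3871))/(-258/16549 - 4*√23/16549) = 2312/47 + 3302/(3871*(-258/16549 - 4*√23/16549))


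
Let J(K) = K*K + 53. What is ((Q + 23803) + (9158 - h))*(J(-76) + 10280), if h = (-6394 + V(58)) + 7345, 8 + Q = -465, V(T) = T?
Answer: 507095211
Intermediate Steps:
Q = -473 (Q = -8 - 465 = -473)
h = 1009 (h = (-6394 + 58) + 7345 = -6336 + 7345 = 1009)
J(K) = 53 + K**2 (J(K) = K**2 + 53 = 53 + K**2)
((Q + 23803) + (9158 - h))*(J(-76) + 10280) = ((-473 + 23803) + (9158 - 1*1009))*((53 + (-76)**2) + 10280) = (23330 + (9158 - 1009))*((53 + 5776) + 10280) = (23330 + 8149)*(5829 + 10280) = 31479*16109 = 507095211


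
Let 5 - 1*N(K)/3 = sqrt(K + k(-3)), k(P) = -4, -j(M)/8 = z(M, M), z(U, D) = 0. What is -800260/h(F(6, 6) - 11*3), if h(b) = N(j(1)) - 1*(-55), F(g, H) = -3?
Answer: -7002275/617 - 600195*I/617 ≈ -11349.0 - 972.76*I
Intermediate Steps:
j(M) = 0 (j(M) = -8*0 = 0)
N(K) = 15 - 3*sqrt(-4 + K) (N(K) = 15 - 3*sqrt(K - 4) = 15 - 3*sqrt(-4 + K))
h(b) = 70 - 6*I (h(b) = (15 - 3*sqrt(-4 + 0)) - 1*(-55) = (15 - 6*I) + 55 = 70 - 6*I)
-800260/h(F(6, 6) - 11*3) = -800260*(70 + 6*I)/4936 = -200065*(70 + 6*I)/1234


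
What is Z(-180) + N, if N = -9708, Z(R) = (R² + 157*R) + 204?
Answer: -5364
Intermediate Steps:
Z(R) = 204 + R² + 157*R
Z(-180) + N = (204 + (-180)² + 157*(-180)) - 9708 = (204 + 32400 - 28260) - 9708 = 4344 - 9708 = -5364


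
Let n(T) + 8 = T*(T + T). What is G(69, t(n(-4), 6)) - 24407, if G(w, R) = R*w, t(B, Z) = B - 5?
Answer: -23096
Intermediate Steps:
n(T) = -8 + 2*T**2 (n(T) = -8 + T*(T + T) = -8 + T*(2*T) = -8 + 2*T**2)
t(B, Z) = -5 + B
G(69, t(n(-4), 6)) - 24407 = (-5 + (-8 + 2*(-4)**2))*69 - 24407 = (-5 + (-8 + 2*16))*69 - 24407 = (-5 + (-8 + 32))*69 - 24407 = (-5 + 24)*69 - 24407 = 19*69 - 24407 = 1311 - 24407 = -23096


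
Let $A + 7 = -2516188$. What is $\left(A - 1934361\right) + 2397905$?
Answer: $-2052651$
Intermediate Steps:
$A = -2516195$ ($A = -7 - 2516188 = -2516195$)
$\left(A - 1934361\right) + 2397905 = \left(-2516195 - 1934361\right) + 2397905 = -4450556 + 2397905 = -2052651$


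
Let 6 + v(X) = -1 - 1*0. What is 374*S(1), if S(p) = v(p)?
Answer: -2618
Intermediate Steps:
v(X) = -7 (v(X) = -6 + (-1 - 1*0) = -6 + (-1 + 0) = -6 - 1 = -7)
S(p) = -7
374*S(1) = 374*(-7) = -2618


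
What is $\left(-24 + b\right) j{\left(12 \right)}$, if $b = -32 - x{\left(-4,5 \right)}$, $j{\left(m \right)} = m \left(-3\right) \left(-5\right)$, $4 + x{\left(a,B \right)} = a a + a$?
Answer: $-11520$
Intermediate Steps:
$x{\left(a,B \right)} = -4 + a + a^{2}$ ($x{\left(a,B \right)} = -4 + \left(a a + a\right) = -4 + \left(a^{2} + a\right) = -4 + \left(a + a^{2}\right) = -4 + a + a^{2}$)
$j{\left(m \right)} = 15 m$ ($j{\left(m \right)} = - 3 m \left(-5\right) = 15 m$)
$b = -40$ ($b = -32 - \left(-4 - 4 + \left(-4\right)^{2}\right) = -32 - \left(-4 - 4 + 16\right) = -32 - 8 = -40$)
$\left(-24 + b\right) j{\left(12 \right)} = \left(-24 - 40\right) 15 \cdot 12 = \left(-64\right) 180 = -11520$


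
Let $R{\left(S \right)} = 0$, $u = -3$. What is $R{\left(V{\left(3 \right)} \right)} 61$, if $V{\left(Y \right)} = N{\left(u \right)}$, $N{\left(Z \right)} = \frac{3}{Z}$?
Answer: $0$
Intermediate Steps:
$V{\left(Y \right)} = -1$ ($V{\left(Y \right)} = \frac{3}{-3} = 3 \left(- \frac{1}{3}\right) = -1$)
$R{\left(V{\left(3 \right)} \right)} 61 = 0 \cdot 61 = 0$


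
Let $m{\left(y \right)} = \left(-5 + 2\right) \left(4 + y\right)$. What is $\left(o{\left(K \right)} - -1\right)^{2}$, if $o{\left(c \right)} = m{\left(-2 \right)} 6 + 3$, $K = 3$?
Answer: $1024$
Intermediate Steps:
$m{\left(y \right)} = -12 - 3 y$ ($m{\left(y \right)} = - 3 \left(4 + y\right) = -12 - 3 y$)
$o{\left(c \right)} = -33$ ($o{\left(c \right)} = \left(-12 - -6\right) 6 + 3 = \left(-12 + 6\right) 6 + 3 = \left(-6\right) 6 + 3 = -36 + 3 = -33$)
$\left(o{\left(K \right)} - -1\right)^{2} = \left(-33 - -1\right)^{2} = \left(-33 + 1\right)^{2} = \left(-32\right)^{2} = 1024$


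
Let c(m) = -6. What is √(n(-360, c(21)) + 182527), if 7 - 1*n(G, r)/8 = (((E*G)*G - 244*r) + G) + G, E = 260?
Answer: I*√269391369 ≈ 16413.0*I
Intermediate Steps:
n(G, r) = 56 - 2080*G² - 16*G + 1952*r (n(G, r) = 56 - 8*((((260*G)*G - 244*r) + G) + G) = 56 - 8*(((260*G² - 244*r) + G) + G) = 56 - 8*(((-244*r + 260*G²) + G) + G) = 56 - 8*((G - 244*r + 260*G²) + G) = 56 - 8*(-244*r + 2*G + 260*G²) = 56 + (-2080*G² - 16*G + 1952*r) = 56 - 2080*G² - 16*G + 1952*r)
√(n(-360, c(21)) + 182527) = √((56 - 2080*(-360)² - 16*(-360) + 1952*(-6)) + 182527) = √((56 - 2080*129600 + 5760 - 11712) + 182527) = √((56 - 269568000 + 5760 - 11712) + 182527) = √(-269573896 + 182527) = √(-269391369) = I*√269391369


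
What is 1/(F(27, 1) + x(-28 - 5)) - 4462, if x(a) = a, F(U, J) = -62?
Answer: -423891/95 ≈ -4462.0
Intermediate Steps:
1/(F(27, 1) + x(-28 - 5)) - 4462 = 1/(-62 + (-28 - 5)) - 4462 = 1/(-62 - 33) - 4462 = 1/(-95) - 4462 = -1/95 - 4462 = -423891/95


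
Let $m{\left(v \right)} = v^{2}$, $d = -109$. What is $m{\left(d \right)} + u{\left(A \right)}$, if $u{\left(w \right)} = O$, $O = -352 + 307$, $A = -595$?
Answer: $11836$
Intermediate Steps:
$O = -45$
$u{\left(w \right)} = -45$
$m{\left(d \right)} + u{\left(A \right)} = \left(-109\right)^{2} - 45 = 11881 - 45 = 11836$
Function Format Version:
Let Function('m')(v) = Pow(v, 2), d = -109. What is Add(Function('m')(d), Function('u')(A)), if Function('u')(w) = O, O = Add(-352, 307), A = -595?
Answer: 11836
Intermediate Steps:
O = -45
Function('u')(w) = -45
Add(Function('m')(d), Function('u')(A)) = Add(Pow(-109, 2), -45) = Add(11881, -45) = 11836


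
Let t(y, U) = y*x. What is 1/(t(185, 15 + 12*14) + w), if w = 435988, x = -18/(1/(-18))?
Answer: 1/495928 ≈ 2.0164e-6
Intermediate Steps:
x = 324 (x = -18/(-1/18) = -18*(-18) = 324)
t(y, U) = 324*y (t(y, U) = y*324 = 324*y)
1/(t(185, 15 + 12*14) + w) = 1/(324*185 + 435988) = 1/(59940 + 435988) = 1/495928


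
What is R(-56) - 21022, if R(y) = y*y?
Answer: -17886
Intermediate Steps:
R(y) = y**2
R(-56) - 21022 = (-56)**2 - 21022 = 3136 - 21022 = -17886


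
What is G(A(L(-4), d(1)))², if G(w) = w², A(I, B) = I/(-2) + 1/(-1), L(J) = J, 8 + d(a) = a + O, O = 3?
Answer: 1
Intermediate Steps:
d(a) = -5 + a (d(a) = -8 + (a + 3) = -8 + (3 + a) = -5 + a)
A(I, B) = -1 - I/2 (A(I, B) = I*(-½) + 1*(-1) = -I/2 - 1 = -1 - I/2)
G(A(L(-4), d(1)))² = ((-1 - ½*(-4))²)² = ((-1 + 2)²)² = (1²)² = 1² = 1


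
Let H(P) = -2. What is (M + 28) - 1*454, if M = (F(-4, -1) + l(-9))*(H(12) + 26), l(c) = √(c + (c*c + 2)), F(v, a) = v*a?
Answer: -330 + 24*√74 ≈ -123.54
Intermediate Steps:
F(v, a) = a*v
l(c) = √(2 + c + c²) (l(c) = √(c + (c² + 2)) = √(c + (2 + c²)) = √(2 + c + c²))
M = 96 + 24*√74 (M = (-1*(-4) + √(2 - 9 + (-9)²))*(-2 + 26) = (4 + √(2 - 9 + 81))*24 = (4 + √74)*24 = 96 + 24*√74 ≈ 302.46)
(M + 28) - 1*454 = ((96 + 24*√74) + 28) - 1*454 = (124 + 24*√74) - 454 = -330 + 24*√74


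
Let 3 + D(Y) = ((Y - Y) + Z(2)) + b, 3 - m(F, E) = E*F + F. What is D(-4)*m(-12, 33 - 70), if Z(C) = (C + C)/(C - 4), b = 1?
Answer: 1716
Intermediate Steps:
m(F, E) = 3 - F - E*F (m(F, E) = 3 - (E*F + F) = 3 - (F + E*F) = 3 + (-F - E*F) = 3 - F - E*F)
Z(C) = 2*C/(-4 + C) (Z(C) = (2*C)/(-4 + C) = 2*C/(-4 + C))
D(Y) = -4 (D(Y) = -3 + (((Y - Y) + 2*2/(-4 + 2)) + 1) = -3 + ((0 + 2*2/(-2)) + 1) = -3 + ((0 + 2*2*(-½)) + 1) = -3 + ((0 - 2) + 1) = -3 + (-2 + 1) = -3 - 1 = -4)
D(-4)*m(-12, 33 - 70) = -4*(3 - 1*(-12) - 1*(33 - 70)*(-12)) = -4*(3 + 12 - 1*(-37)*(-12)) = -4*(3 + 12 - 444) = -4*(-429) = 1716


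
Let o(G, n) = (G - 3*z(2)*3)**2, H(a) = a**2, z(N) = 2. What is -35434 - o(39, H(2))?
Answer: -35875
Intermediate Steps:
o(G, n) = (-18 + G)**2 (o(G, n) = (G - 3*2*3)**2 = (G - 6*3)**2 = (G - 18)**2 = (-18 + G)**2)
-35434 - o(39, H(2)) = -35434 - (-18 + 39)**2 = -35434 - 1*21**2 = -35434 - 1*441 = -35434 - 441 = -35875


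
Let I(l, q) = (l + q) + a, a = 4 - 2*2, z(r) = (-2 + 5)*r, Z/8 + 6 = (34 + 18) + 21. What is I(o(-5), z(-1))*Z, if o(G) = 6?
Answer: 1608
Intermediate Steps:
Z = 536 (Z = -48 + 8*((34 + 18) + 21) = -48 + 8*(52 + 21) = -48 + 8*73 = -48 + 584 = 536)
z(r) = 3*r
a = 0 (a = 4 - 4 = 0)
I(l, q) = l + q (I(l, q) = (l + q) + 0 = l + q)
I(o(-5), z(-1))*Z = (6 + 3*(-1))*536 = (6 - 3)*536 = 3*536 = 1608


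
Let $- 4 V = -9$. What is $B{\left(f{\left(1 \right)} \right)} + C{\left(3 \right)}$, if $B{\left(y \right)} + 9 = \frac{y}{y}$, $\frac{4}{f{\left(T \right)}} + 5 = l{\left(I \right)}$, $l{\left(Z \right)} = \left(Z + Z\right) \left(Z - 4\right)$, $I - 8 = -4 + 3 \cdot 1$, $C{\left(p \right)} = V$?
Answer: $- \frac{23}{4} \approx -5.75$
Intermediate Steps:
$V = \frac{9}{4}$ ($V = \left(- \frac{1}{4}\right) \left(-9\right) = \frac{9}{4} \approx 2.25$)
$C{\left(p \right)} = \frac{9}{4}$
$I = 7$ ($I = 8 + \left(-4 + 3 \cdot 1\right) = 8 + \left(-4 + 3\right) = 8 - 1 = 7$)
$l{\left(Z \right)} = 2 Z \left(-4 + Z\right)$
$f{\left(T \right)} = \frac{4}{37}$ ($f{\left(T \right)} = \frac{4}{-5 + 2 \cdot 7 \left(-4 + 7\right)} = \frac{4}{-5 + 2 \cdot 7 \cdot 3} = \frac{4}{-5 + 42} = \frac{4}{37}$)
$B{\left(y \right)} = -8$ ($B{\left(y \right)} = -9 + \frac{y}{y} = -9 + 1 = -8$)
$B{\left(f{\left(1 \right)} \right)} + C{\left(3 \right)} = -8 + \frac{9}{4} = - \frac{23}{4}$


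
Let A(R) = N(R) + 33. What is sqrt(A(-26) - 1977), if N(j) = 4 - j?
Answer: I*sqrt(1914) ≈ 43.749*I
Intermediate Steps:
A(R) = 37 - R (A(R) = (4 - R) + 33 = 37 - R)
sqrt(A(-26) - 1977) = sqrt((37 - 1*(-26)) - 1977) = sqrt((37 + 26) - 1977) = sqrt(63 - 1977) = sqrt(-1914) = I*sqrt(1914)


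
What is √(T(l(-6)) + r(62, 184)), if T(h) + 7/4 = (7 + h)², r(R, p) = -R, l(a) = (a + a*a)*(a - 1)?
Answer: √164581/2 ≈ 202.84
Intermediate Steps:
l(a) = (-1 + a)*(a + a²) (l(a) = (a + a²)*(-1 + a) = (-1 + a)*(a + a²))
T(h) = -7/4 + (7 + h)²
√(T(l(-6)) + r(62, 184)) = √((-7/4 + (7 + ((-6)³ - 1*(-6)))²) - 1*62) = √((-7/4 + (7 + (-216 + 6))²) - 62) = √((-7/4 + (7 - 210)²) - 62) = √((-7/4 + (-203)²) - 62) = √((-7/4 + 41209) - 62) = √(164829/4 - 62) = √(164581/4) = √164581/2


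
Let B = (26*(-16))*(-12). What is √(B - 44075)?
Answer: 11*I*√323 ≈ 197.69*I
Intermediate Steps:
B = 4992 (B = -416*(-12) = 4992)
√(B - 44075) = √(4992 - 44075) = √(-39083) = 11*I*√323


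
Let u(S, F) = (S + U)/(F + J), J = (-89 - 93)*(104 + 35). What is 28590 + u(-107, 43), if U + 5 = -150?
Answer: 722040712/25255 ≈ 28590.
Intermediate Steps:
U = -155 (U = -5 - 150 = -155)
J = -25298 (J = -182*139 = -25298)
u(S, F) = (-155 + S)/(-25298 + F) (u(S, F) = (S - 155)/(F - 25298) = (-155 + S)/(-25298 + F))
28590 + u(-107, 43) = 28590 + (-155 - 107)/(-25298 + 43) = 28590 - 262/(-25255) = 28590 - 1/25255*(-262) = 28590 + 262/25255 = 722040712/25255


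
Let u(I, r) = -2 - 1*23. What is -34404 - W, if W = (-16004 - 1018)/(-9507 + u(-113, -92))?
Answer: -163977975/4766 ≈ -34406.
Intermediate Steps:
u(I, r) = -25 (u(I, r) = -2 - 23 = -25)
W = 8511/4766 (W = (-16004 - 1018)/(-9507 - 25) = -17022/(-9532) = -17022*(-1/9532) = 8511/4766 ≈ 1.7858)
-34404 - W = -34404 - 1*8511/4766 = -34404 - 8511/4766 = -163977975/4766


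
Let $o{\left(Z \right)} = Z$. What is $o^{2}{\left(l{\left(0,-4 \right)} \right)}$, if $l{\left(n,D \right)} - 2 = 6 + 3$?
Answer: $121$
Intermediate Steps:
$l{\left(n,D \right)} = 11$ ($l{\left(n,D \right)} = 2 + \left(6 + 3\right) = 2 + 9 = 11$)
$o^{2}{\left(l{\left(0,-4 \right)} \right)} = 11^{2} = 121$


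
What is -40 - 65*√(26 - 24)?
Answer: -40 - 65*√2 ≈ -131.92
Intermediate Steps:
-40 - 65*√(26 - 24) = -40 - 65*√2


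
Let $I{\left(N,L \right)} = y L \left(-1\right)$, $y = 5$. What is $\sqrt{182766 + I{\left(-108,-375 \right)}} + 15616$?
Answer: $15616 + \sqrt{184641} \approx 16046.0$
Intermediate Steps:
$I{\left(N,L \right)} = - 5 L$ ($I{\left(N,L \right)} = 5 L \left(-1\right) = - 5 L$)
$\sqrt{182766 + I{\left(-108,-375 \right)}} + 15616 = \sqrt{182766 - -1875} + 15616 = \sqrt{182766 + 1875} + 15616 = \sqrt{184641} + 15616 = 15616 + \sqrt{184641}$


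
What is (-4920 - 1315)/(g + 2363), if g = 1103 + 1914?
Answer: -1247/1076 ≈ -1.1589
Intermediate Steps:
g = 3017
(-4920 - 1315)/(g + 2363) = (-4920 - 1315)/(3017 + 2363) = -6235/5380 = -6235*1/5380 = -1247/1076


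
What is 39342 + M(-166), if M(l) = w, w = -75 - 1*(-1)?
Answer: 39268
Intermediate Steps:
w = -74 (w = -75 + 1 = -74)
M(l) = -74
39342 + M(-166) = 39342 - 74 = 39268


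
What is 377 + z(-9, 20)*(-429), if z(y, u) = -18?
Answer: 8099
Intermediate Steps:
377 + z(-9, 20)*(-429) = 377 - 18*(-429) = 377 + 7722 = 8099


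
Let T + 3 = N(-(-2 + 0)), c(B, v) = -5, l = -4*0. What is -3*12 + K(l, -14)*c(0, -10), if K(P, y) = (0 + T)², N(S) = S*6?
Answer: -441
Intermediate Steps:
l = 0
N(S) = 6*S
T = 9 (T = -3 + 6*(-(-2 + 0)) = -3 + 6*(-1*(-2)) = -3 + 6*2 = -3 + 12 = 9)
K(P, y) = 81 (K(P, y) = (0 + 9)² = 9² = 81)
-3*12 + K(l, -14)*c(0, -10) = -3*12 + 81*(-5) = -36 - 405 = -441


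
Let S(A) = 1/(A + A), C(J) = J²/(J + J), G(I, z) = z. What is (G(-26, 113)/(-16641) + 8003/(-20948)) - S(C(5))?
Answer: -1026320903/1742978340 ≈ -0.58883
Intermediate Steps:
C(J) = J/2 (C(J) = J²/((2*J)) = (1/(2*J))*J² = J/2)
S(A) = 1/(2*A)
(G(-26, 113)/(-16641) + 8003/(-20948)) - S(C(5)) = (113/(-16641) + 8003/(-20948)) - 1/(2*((½)*5)) = (113*(-1/16641) + 8003*(-1/20948)) - 1/(2*5/2) = (-113/16641 - 8003/20948) - 2/(2*5) = -135545047/348595668 - 1*⅕ = -135545047/348595668 - ⅕ = -1026320903/1742978340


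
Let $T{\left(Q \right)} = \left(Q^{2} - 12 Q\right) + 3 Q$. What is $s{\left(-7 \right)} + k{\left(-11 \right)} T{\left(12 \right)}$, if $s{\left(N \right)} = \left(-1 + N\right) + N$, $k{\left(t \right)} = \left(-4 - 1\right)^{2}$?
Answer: $885$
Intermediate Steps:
$T{\left(Q \right)} = Q^{2} - 9 Q$
$k{\left(t \right)} = 25$ ($k{\left(t \right)} = \left(-5\right)^{2} = 25$)
$s{\left(N \right)} = -1 + 2 N$
$s{\left(-7 \right)} + k{\left(-11 \right)} T{\left(12 \right)} = \left(-1 + 2 \left(-7\right)\right) + 25 \cdot 12 \left(-9 + 12\right) = \left(-1 - 14\right) + 25 \cdot 12 \cdot 3 = -15 + 25 \cdot 36 = -15 + 900 = 885$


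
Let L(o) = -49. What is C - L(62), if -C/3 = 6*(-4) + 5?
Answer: 106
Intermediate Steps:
C = 57 (C = -3*(6*(-4) + 5) = -3*(-24 + 5) = -3*(-19) = 57)
C - L(62) = 57 - 1*(-49) = 57 + 49 = 106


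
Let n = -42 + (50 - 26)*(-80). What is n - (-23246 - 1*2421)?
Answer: 23705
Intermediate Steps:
n = -1962 (n = -42 + 24*(-80) = -42 - 1920 = -1962)
n - (-23246 - 1*2421) = -1962 - (-23246 - 1*2421) = -1962 - (-23246 - 2421) = -1962 - 1*(-25667) = -1962 + 25667 = 23705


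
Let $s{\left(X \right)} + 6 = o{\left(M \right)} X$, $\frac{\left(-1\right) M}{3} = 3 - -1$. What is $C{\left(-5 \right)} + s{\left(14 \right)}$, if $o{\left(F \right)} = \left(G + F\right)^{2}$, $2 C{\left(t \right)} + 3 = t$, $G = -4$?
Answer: $3574$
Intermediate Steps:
$C{\left(t \right)} = - \frac{3}{2} + \frac{t}{2}$
$M = -12$ ($M = - 3 \left(3 - -1\right) = - 3 \left(3 + 1\right) = \left(-3\right) 4 = -12$)
$o{\left(F \right)} = \left(-4 + F\right)^{2}$
$s{\left(X \right)} = -6 + 256 X$ ($s{\left(X \right)} = -6 + \left(-4 - 12\right)^{2} X = -6 + \left(-16\right)^{2} X = -6 + 256 X$)
$C{\left(-5 \right)} + s{\left(14 \right)} = \left(- \frac{3}{2} + \frac{1}{2} \left(-5\right)\right) + \left(-6 + 256 \cdot 14\right) = \left(- \frac{3}{2} - \frac{5}{2}\right) + \left(-6 + 3584\right) = -4 + 3578 = 3574$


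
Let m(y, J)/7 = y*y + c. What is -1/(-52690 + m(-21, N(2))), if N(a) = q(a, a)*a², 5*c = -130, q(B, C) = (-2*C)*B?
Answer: 1/49785 ≈ 2.0086e-5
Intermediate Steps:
q(B, C) = -2*B*C
c = -26 (c = (⅕)*(-130) = -26)
N(a) = -2*a⁴ (N(a) = (-2*a*a)*a² = (-2*a²)*a² = -2*a⁴)
m(y, J) = -182 + 7*y² (m(y, J) = 7*(y*y - 26) = 7*(y² - 26) = 7*(-26 + y²) = -182 + 7*y²)
-1/(-52690 + m(-21, N(2))) = -1/(-52690 + (-182 + 7*(-21)²)) = -1/(-52690 + (-182 + 7*441)) = -1/(-52690 + (-182 + 3087)) = -1/(-52690 + 2905) = -1/(-49785) = -1*(-1/49785) = 1/49785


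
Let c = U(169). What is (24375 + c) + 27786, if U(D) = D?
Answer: 52330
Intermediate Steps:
c = 169
(24375 + c) + 27786 = (24375 + 169) + 27786 = 24544 + 27786 = 52330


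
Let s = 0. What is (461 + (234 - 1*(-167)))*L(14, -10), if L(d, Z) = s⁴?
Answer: 0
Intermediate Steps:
L(d, Z) = 0 (L(d, Z) = 0⁴ = 0)
(461 + (234 - 1*(-167)))*L(14, -10) = (461 + (234 - 1*(-167)))*0 = (461 + (234 + 167))*0 = (461 + 401)*0 = 862*0 = 0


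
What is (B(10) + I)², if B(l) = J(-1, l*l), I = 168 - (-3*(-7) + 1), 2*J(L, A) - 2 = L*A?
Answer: 9409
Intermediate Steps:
J(L, A) = 1 + A*L/2 (J(L, A) = 1 + (L*A)/2 = 1 + (A*L)/2 = 1 + A*L/2)
I = 146 (I = 168 - (21 + 1) = 168 - 1*22 = 168 - 22 = 146)
B(l) = 1 - l²/2 (B(l) = 1 + (½)*(l*l)*(-1) = 1 + (½)*l²*(-1) = 1 - l²/2)
(B(10) + I)² = ((1 - ½*10²) + 146)² = ((1 - ½*100) + 146)² = ((1 - 50) + 146)² = (-49 + 146)² = 97² = 9409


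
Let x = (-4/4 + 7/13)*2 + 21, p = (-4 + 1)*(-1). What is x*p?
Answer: 783/13 ≈ 60.231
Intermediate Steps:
p = 3 (p = -3*(-1) = 3)
x = 261/13 (x = (-4*¼ + 7*(1/13))*2 + 21 = (-1 + 7/13)*2 + 21 = -6/13*2 + 21 = -12/13 + 21 = 261/13 ≈ 20.077)
x*p = (261/13)*3 = 783/13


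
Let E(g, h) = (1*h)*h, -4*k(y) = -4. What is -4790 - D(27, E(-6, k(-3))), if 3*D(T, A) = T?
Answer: -4799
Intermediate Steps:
k(y) = 1 (k(y) = -¼*(-4) = 1)
E(g, h) = h² (E(g, h) = h*h = h²)
D(T, A) = T/3
-4790 - D(27, E(-6, k(-3))) = -4790 - 27/3 = -4790 - 1*9 = -4790 - 9 = -4799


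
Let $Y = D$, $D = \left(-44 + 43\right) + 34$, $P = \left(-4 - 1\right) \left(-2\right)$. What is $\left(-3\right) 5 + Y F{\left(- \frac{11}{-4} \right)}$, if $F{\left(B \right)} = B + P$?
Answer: $\frac{1623}{4} \approx 405.75$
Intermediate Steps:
$P = 10$ ($P = \left(-5\right) \left(-2\right) = 10$)
$D = 33$ ($D = -1 + 34 = 33$)
$Y = 33$
$F{\left(B \right)} = 10 + B$ ($F{\left(B \right)} = B + 10 = 10 + B$)
$\left(-3\right) 5 + Y F{\left(- \frac{11}{-4} \right)} = \left(-3\right) 5 + 33 \left(10 - \frac{11}{-4}\right) = -15 + 33 \left(10 - - \frac{11}{4}\right) = -15 + 33 \left(10 + \frac{11}{4}\right) = -15 + 33 \cdot \frac{51}{4} = -15 + \frac{1683}{4} = \frac{1623}{4}$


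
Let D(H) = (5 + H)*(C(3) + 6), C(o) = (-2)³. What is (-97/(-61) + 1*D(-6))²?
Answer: 47961/3721 ≈ 12.889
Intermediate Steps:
C(o) = -8
D(H) = -10 - 2*H (D(H) = (5 + H)*(-8 + 6) = (5 + H)*(-2) = -10 - 2*H)
(-97/(-61) + 1*D(-6))² = (-97/(-61) + 1*(-10 - 2*(-6)))² = (-97*(-1/61) + 1*(-10 + 12))² = (97/61 + 1*2)² = (97/61 + 2)² = (219/61)² = 47961/3721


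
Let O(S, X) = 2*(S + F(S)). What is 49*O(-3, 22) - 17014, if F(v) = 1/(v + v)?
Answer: -51973/3 ≈ -17324.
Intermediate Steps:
F(v) = 1/(2*v)
O(S, X) = 1/S + 2*S (O(S, X) = 2*(S + 1/(2*S)) = 1/S + 2*S)
49*O(-3, 22) - 17014 = 49*(1/(-3) + 2*(-3)) - 17014 = 49*(-⅓ - 6) - 17014 = 49*(-19/3) - 17014 = -931/3 - 17014 = -51973/3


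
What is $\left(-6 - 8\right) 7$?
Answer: $-98$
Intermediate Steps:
$\left(-6 - 8\right) 7 = \left(-14\right) 7 = -98$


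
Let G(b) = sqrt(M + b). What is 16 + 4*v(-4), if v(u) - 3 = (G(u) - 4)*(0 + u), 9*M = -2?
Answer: 92 - 16*I*sqrt(38)/3 ≈ 92.0 - 32.877*I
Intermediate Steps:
M = -2/9 (M = (1/9)*(-2) = -2/9 ≈ -0.22222)
G(b) = sqrt(-2/9 + b)
v(u) = 3 + u*(-4 + sqrt(-2 + 9*u)/3) (v(u) = 3 + (sqrt(-2 + 9*u)/3 - 4)*(0 + u) = 3 + (-4 + sqrt(-2 + 9*u)/3)*u = 3 + u*(-4 + sqrt(-2 + 9*u)/3))
16 + 4*v(-4) = 16 + 4*(3 - 4*(-4) + (1/3)*(-4)*sqrt(-2 + 9*(-4))) = 16 + 4*(3 + 16 + (1/3)*(-4)*sqrt(-2 - 36)) = 16 + 4*(3 + 16 + (1/3)*(-4)*sqrt(-38)) = 16 + 4*(3 + 16 + (1/3)*(-4)*(I*sqrt(38))) = 16 + 4*(3 + 16 - 4*I*sqrt(38)/3) = 16 + 4*(19 - 4*I*sqrt(38)/3) = 16 + (76 - 16*I*sqrt(38)/3) = 92 - 16*I*sqrt(38)/3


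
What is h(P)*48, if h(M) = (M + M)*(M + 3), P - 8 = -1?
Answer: 6720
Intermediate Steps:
P = 7 (P = 8 - 1 = 7)
h(M) = 2*M*(3 + M) (h(M) = (2*M)*(3 + M) = 2*M*(3 + M))
h(P)*48 = (2*7*(3 + 7))*48 = (2*7*10)*48 = 140*48 = 6720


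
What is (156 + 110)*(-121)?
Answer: -32186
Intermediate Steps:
(156 + 110)*(-121) = 266*(-121) = -32186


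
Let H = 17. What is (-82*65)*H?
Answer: -90610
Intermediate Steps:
(-82*65)*H = -82*65*17 = -5330*17 = -90610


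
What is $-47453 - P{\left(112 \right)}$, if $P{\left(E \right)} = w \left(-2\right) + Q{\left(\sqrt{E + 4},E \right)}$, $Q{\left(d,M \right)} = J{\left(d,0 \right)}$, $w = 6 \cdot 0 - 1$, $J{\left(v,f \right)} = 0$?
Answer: $-47455$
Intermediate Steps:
$w = -1$ ($w = 0 - 1 = -1$)
$Q{\left(d,M \right)} = 0$
$P{\left(E \right)} = 2$ ($P{\left(E \right)} = \left(-1\right) \left(-2\right) + 0 = 2 + 0 = 2$)
$-47453 - P{\left(112 \right)} = -47453 - 2 = -47455$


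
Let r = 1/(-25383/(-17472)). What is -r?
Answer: -5824/8461 ≈ -0.68833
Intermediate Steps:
r = 5824/8461 (r = 1/(-25383*(-1/17472)) = 1/(8461/5824) = 5824/8461 ≈ 0.68833)
-r = -1*5824/8461 = -5824/8461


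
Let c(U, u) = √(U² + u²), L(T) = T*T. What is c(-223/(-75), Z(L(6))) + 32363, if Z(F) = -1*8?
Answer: 32363 + √409729/75 ≈ 32372.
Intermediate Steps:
L(T) = T²
Z(F) = -8
c(-223/(-75), Z(L(6))) + 32363 = √((-223/(-75))² + (-8)²) + 32363 = √((-223*(-1/75))² + 64) + 32363 = √((223/75)² + 64) + 32363 = √(49729/5625 + 64) + 32363 = √(409729/5625) + 32363 = √409729/75 + 32363 = 32363 + √409729/75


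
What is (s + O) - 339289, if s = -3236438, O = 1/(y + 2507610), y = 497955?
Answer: -10747079920754/3005565 ≈ -3.5757e+6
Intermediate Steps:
O = 1/3005565 (O = 1/(497955 + 2507610) = 1/3005565 ≈ 3.3272e-7)
(s + O) - 339289 = (-3236438 + 1/3005565) - 339289 = -9727324777469/3005565 - 339289 = -10747079920754/3005565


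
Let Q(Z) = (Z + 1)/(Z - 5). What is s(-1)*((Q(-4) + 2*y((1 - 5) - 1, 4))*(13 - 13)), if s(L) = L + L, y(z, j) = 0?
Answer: 0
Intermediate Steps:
s(L) = 2*L
Q(Z) = (1 + Z)/(-5 + Z)
s(-1)*((Q(-4) + 2*y((1 - 5) - 1, 4))*(13 - 13)) = (2*(-1))*(((1 - 4)/(-5 - 4) + 2*0)*(13 - 13)) = -2*(-3/(-9) + 0)*0 = -2*(-⅑*(-3) + 0)*0 = -2*(⅓ + 0)*0 = -2*0/3 = -2*0 = 0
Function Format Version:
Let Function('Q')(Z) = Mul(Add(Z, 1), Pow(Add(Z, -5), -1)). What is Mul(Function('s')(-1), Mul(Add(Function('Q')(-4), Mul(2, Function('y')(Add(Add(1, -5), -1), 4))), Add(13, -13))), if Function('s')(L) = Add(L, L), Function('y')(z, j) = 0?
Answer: 0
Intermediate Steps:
Function('s')(L) = Mul(2, L)
Function('Q')(Z) = Mul(Pow(Add(-5, Z), -1), Add(1, Z)) (Function('Q')(Z) = Mul(Add(1, Z), Pow(Add(-5, Z), -1)) = Mul(Pow(Add(-5, Z), -1), Add(1, Z)))
Mul(Function('s')(-1), Mul(Add(Function('Q')(-4), Mul(2, Function('y')(Add(Add(1, -5), -1), 4))), Add(13, -13))) = Mul(Mul(2, -1), Mul(Add(Mul(Pow(Add(-5, -4), -1), Add(1, -4)), Mul(2, 0)), Add(13, -13))) = Mul(-2, Mul(Add(Mul(Pow(-9, -1), -3), 0), 0)) = Mul(-2, Mul(Add(Mul(Rational(-1, 9), -3), 0), 0)) = Mul(-2, Mul(Add(Rational(1, 3), 0), 0)) = Mul(-2, Mul(Rational(1, 3), 0)) = Mul(-2, 0) = 0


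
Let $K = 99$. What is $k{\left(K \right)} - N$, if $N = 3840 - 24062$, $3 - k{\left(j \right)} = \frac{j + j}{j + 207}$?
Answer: $\frac{343814}{17} \approx 20224.0$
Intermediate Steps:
$k{\left(j \right)} = 3 - \frac{2 j}{207 + j}$ ($k{\left(j \right)} = 3 - \frac{j + j}{j + 207} = 3 - \frac{2 j}{207 + j}$)
$N = -20222$ ($N = 3840 - 24062 = -20222$)
$k{\left(K \right)} - N = \frac{621 + 99}{207 + 99} - -20222 = \frac{1}{306} \cdot 720 + 20222 = \frac{40}{17} + 20222 = \frac{343814}{17}$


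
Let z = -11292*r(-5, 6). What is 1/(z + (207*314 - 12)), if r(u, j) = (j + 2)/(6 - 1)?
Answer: 5/234594 ≈ 2.1313e-5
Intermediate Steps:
r(u, j) = ⅖ + j/5 (r(u, j) = (2 + j)/5 = (2 + j)*(⅕) = ⅖ + j/5)
z = -90336/5 (z = -11292*(⅖ + (⅕)*6) = -11292*(⅖ + 6/5) = -11292*8/5 = -90336/5 ≈ -18067.)
1/(z + (207*314 - 12)) = 1/(-90336/5 + (207*314 - 12)) = 1/(-90336/5 + (64998 - 12)) = 1/(-90336/5 + 64986) = 1/(234594/5) = 5/234594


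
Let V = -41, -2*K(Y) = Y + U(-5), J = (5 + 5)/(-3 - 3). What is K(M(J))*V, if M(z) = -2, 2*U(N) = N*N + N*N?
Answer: 943/2 ≈ 471.50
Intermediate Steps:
J = -5/3 (J = 10/(-6) = 10*(-⅙) = -5/3 ≈ -1.6667)
U(N) = N² (U(N) = (N*N + N*N)/2 = (N² + N²)/2 = (2*N²)/2 = N²)
K(Y) = -25/2 - Y/2 (K(Y) = -(Y + (-5)²)/2 = -(Y + 25)/2 = -(25 + Y)/2 = -25/2 - Y/2)
K(M(J))*V = (-25/2 - ½*(-2))*(-41) = (-25/2 + 1)*(-41) = -23/2*(-41) = 943/2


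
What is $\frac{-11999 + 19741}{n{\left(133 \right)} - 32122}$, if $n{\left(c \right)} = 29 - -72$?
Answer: $- \frac{7742}{32021} \approx -0.24178$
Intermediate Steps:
$n{\left(c \right)} = 101$ ($n{\left(c \right)} = 29 + 72 = 101$)
$\frac{-11999 + 19741}{n{\left(133 \right)} - 32122} = \frac{-11999 + 19741}{101 - 32122} = \frac{7742}{-32021} = 7742 \left(- \frac{1}{32021}\right) = - \frac{7742}{32021}$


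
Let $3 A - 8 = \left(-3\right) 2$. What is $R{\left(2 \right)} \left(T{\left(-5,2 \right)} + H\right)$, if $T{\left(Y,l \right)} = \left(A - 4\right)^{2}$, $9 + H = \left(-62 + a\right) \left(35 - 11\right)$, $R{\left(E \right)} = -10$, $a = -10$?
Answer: $\frac{155330}{9} \approx 17259.0$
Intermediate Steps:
$A = \frac{2}{3}$ ($A = \frac{8}{3} + \frac{\left(-3\right) 2}{3} = \frac{8}{3} + \frac{1}{3} \left(-6\right) = \frac{8}{3} - 2 = \frac{2}{3} \approx 0.66667$)
$H = -1737$ ($H = -9 + \left(-62 - 10\right) \left(35 - 11\right) = -9 - 1728 = -1737$)
$T{\left(Y,l \right)} = \frac{100}{9}$ ($T{\left(Y,l \right)} = \left(\frac{2}{3} - 4\right)^{2} = \left(- \frac{10}{3}\right)^{2} = \frac{100}{9}$)
$R{\left(2 \right)} \left(T{\left(-5,2 \right)} + H\right) = - 10 \left(\frac{100}{9} - 1737\right) = \left(-10\right) \left(- \frac{15533}{9}\right) = \frac{155330}{9}$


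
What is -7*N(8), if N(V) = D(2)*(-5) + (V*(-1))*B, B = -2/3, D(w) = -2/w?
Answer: -217/3 ≈ -72.333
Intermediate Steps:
B = -⅔ (B = -2*⅓ = -⅔ ≈ -0.66667)
N(V) = 5 + 2*V/3 (N(V) = -2/2*(-5) + (V*(-1))*(-⅔) = -2*½*(-5) - V*(-⅔) = -1*(-5) + 2*V/3 = 5 + 2*V/3)
-7*N(8) = -7*(5 + (⅔)*8) = -7*(5 + 16/3) = -7*31/3 = -217/3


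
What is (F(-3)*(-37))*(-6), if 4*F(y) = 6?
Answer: 333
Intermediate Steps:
F(y) = 3/2 (F(y) = (¼)*6 = 3/2)
(F(-3)*(-37))*(-6) = ((3/2)*(-37))*(-6) = -111/2*(-6) = 333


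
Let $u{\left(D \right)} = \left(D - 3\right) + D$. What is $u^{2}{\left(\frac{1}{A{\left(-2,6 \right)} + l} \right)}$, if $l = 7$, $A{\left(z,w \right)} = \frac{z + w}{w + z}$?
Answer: $\frac{121}{16} \approx 7.5625$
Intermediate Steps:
$A{\left(z,w \right)} = 1$ ($A{\left(z,w \right)} = \frac{w + z}{w + z} = 1$)
$u{\left(D \right)} = -3 + 2 D$ ($u{\left(D \right)} = \left(-3 + D\right) + D = -3 + 2 D$)
$u^{2}{\left(\frac{1}{A{\left(-2,6 \right)} + l} \right)} = \left(-3 + \frac{2}{1 + 7}\right)^{2} = \left(-3 + \frac{2}{8}\right)^{2} = \left(-3 + 2 \cdot \frac{1}{8}\right)^{2} = \left(-3 + \frac{1}{4}\right)^{2} = \left(- \frac{11}{4}\right)^{2} = \frac{121}{16}$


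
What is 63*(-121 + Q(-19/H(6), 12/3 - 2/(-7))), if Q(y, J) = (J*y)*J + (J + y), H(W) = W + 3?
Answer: -69502/7 ≈ -9928.9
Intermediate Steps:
H(W) = 3 + W
Q(y, J) = J + y + y*J² (Q(y, J) = y*J² + (J + y) = J + y + y*J²)
63*(-121 + Q(-19/H(6), 12/3 - 2/(-7))) = 63*(-121 + ((12/3 - 2/(-7)) - 19/(3 + 6) + (-19/(3 + 6))*(12/3 - 2/(-7))²)) = 63*(-121 + ((12*(⅓) - 2*(-⅐)) - 19/9 + (-19/9)*(12*(⅓) - 2*(-⅐))²)) = 63*(-121 + ((4 + 2/7) - 19*⅑ + (-19*⅑)*(4 + 2/7)²)) = 63*(-121 + (30/7 - 19/9 - 19*(30/7)²/9)) = 63*(-121 + (30/7 - 19/9 - 19/9*900/49)) = 63*(-121 + (30/7 - 19/9 - 1900/49)) = 63*(-121 - 16141/441) = 63*(-69502/441) = -69502/7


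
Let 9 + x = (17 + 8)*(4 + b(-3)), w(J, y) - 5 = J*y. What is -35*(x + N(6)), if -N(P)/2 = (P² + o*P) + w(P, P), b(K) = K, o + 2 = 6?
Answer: 6510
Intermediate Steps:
o = 4 (o = -2 + 6 = 4)
w(J, y) = 5 + J*y
x = 16 (x = -9 + (17 + 8)*(4 - 3) = -9 + 25*1 = -9 + 25 = 16)
N(P) = -10 - 8*P - 4*P² (N(P) = -2*((P² + 4*P) + (5 + P*P)) = -2*((P² + 4*P) + (5 + P²)) = -2*(5 + 2*P² + 4*P) = -10 - 8*P - 4*P²)
-35*(x + N(6)) = -35*(16 + (-10 - 8*6 - 4*6²)) = -35*(16 + (-10 - 48 - 4*36)) = -35*(16 + (-10 - 48 - 144)) = -35*(16 - 202) = -35*(-186) = 6510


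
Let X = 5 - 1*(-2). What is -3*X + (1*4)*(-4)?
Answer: -37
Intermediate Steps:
X = 7 (X = 5 + 2 = 7)
-3*X + (1*4)*(-4) = -3*7 + (1*4)*(-4) = -21 + 4*(-4) = -21 - 16 = -37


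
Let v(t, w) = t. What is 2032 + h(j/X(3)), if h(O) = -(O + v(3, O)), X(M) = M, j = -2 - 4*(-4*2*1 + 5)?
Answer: 6077/3 ≈ 2025.7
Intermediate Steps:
j = 10 (j = -2 - 4*(-8*1 + 5) = -2 - 4*(-8 + 5) = -2 - 4*(-3) = -2 + 12 = 10)
h(O) = -3 - O (h(O) = -(O + 3) = -(3 + O) = -3 - O)
2032 + h(j/X(3)) = 2032 + (-3 - 10/3) = 2032 - 19/3 = 6077/3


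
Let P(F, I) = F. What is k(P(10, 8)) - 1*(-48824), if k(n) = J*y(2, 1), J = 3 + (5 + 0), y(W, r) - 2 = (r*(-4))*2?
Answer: 48776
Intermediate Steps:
y(W, r) = 2 - 8*r (y(W, r) = 2 + (r*(-4))*2 = 2 - 4*r*2 = 2 - 8*r)
J = 8 (J = 3 + 5 = 8)
k(n) = -48 (k(n) = 8*(2 - 8*1) = 8*(2 - 8) = 8*(-6) = -48)
k(P(10, 8)) - 1*(-48824) = -48 - 1*(-48824) = -48 + 48824 = 48776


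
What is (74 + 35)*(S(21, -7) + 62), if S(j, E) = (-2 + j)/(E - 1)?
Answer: 51993/8 ≈ 6499.1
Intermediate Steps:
S(j, E) = (-2 + j)/(-1 + E)
(74 + 35)*(S(21, -7) + 62) = (74 + 35)*((-2 + 21)/(-1 - 7) + 62) = 109*(19/(-8) + 62) = 109*(-1/8*19 + 62) = 109*(-19/8 + 62) = 109*(477/8) = 51993/8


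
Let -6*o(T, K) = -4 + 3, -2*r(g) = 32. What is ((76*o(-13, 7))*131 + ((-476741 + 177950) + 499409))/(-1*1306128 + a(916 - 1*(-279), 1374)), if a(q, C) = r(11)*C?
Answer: -1649/10827 ≈ -0.15230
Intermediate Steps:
r(g) = -16 (r(g) = -½*32 = -16)
o(T, K) = ⅙ (o(T, K) = -(-4 + 3)/6 = -⅙*(-1) = ⅙)
a(q, C) = -16*C
((76*o(-13, 7))*131 + ((-476741 + 177950) + 499409))/(-1*1306128 + a(916 - 1*(-279), 1374)) = ((76*(⅙))*131 + ((-476741 + 177950) + 499409))/(-1*1306128 - 16*1374) = ((38/3)*131 + (-298791 + 499409))/(-1306128 - 21984) = (4978/3 + 200618)/(-1328112) = (606832/3)*(-1/1328112) = -1649/10827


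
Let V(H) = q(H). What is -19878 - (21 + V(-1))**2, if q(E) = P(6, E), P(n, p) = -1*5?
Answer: -20134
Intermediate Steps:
P(n, p) = -5
q(E) = -5
V(H) = -5
-19878 - (21 + V(-1))**2 = -19878 - (21 - 5)**2 = -19878 - 1*16**2 = -19878 - 1*256 = -19878 - 256 = -20134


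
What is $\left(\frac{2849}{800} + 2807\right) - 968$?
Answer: $\frac{1474049}{800} \approx 1842.6$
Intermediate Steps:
$\left(\frac{2849}{800} + 2807\right) - 968 = \frac{2248449}{800} - 968 = \frac{1474049}{800}$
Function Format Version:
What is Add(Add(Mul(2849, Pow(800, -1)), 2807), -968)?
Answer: Rational(1474049, 800) ≈ 1842.6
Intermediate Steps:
Add(Add(Mul(2849, Pow(800, -1)), 2807), -968) = Add(Add(Mul(2849, Rational(1, 800)), 2807), -968) = Add(Add(Rational(2849, 800), 2807), -968) = Add(Rational(2248449, 800), -968) = Rational(1474049, 800)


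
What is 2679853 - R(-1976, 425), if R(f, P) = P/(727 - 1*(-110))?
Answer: 2243036536/837 ≈ 2.6799e+6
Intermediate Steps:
R(f, P) = P/837 (R(f, P) = P/(727 + 110) = P/837)
2679853 - R(-1976, 425) = 2679853 - 425/837 = 2243036536/837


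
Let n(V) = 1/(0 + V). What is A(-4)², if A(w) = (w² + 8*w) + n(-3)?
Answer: 2401/9 ≈ 266.78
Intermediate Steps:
n(V) = 1/V
A(w) = -⅓ + w² + 8*w (A(w) = (w² + 8*w) + 1/(-3) = (w² + 8*w) - ⅓ = -⅓ + w² + 8*w)
A(-4)² = (-⅓ + (-4)² + 8*(-4))² = (-⅓ + 16 - 32)² = (-49/3)² = 2401/9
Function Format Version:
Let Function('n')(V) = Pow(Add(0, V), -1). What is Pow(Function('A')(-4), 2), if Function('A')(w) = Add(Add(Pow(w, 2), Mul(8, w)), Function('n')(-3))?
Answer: Rational(2401, 9) ≈ 266.78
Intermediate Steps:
Function('n')(V) = Pow(V, -1)
Function('A')(w) = Add(Rational(-1, 3), Pow(w, 2), Mul(8, w)) (Function('A')(w) = Add(Add(Pow(w, 2), Mul(8, w)), Pow(-3, -1)) = Add(Add(Pow(w, 2), Mul(8, w)), Rational(-1, 3)) = Add(Rational(-1, 3), Pow(w, 2), Mul(8, w)))
Pow(Function('A')(-4), 2) = Pow(Add(Rational(-1, 3), Pow(-4, 2), Mul(8, -4)), 2) = Pow(Add(Rational(-1, 3), 16, -32), 2) = Pow(Rational(-49, 3), 2) = Rational(2401, 9)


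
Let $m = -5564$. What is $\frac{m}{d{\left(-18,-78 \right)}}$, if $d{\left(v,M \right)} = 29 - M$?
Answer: $-52$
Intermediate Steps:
$\frac{m}{d{\left(-18,-78 \right)}} = - \frac{5564}{29 - -78} = - \frac{5564}{29 + 78} = - \frac{5564}{107} = \left(-5564\right) \frac{1}{107} = -52$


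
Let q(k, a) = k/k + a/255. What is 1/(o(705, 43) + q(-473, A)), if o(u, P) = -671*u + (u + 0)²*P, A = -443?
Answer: 255/5329249912 ≈ 4.7849e-8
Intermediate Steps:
q(k, a) = 1 + a/255 (q(k, a) = 1 + a*(1/255) = 1 + a/255)
o(u, P) = -671*u + P*u² (o(u, P) = -671*u + u²*P = -671*u + P*u²)
1/(o(705, 43) + q(-473, A)) = 1/(705*(-671 + 43*705) + (1 + (1/255)*(-443))) = 1/(705*(-671 + 30315) + (1 - 443/255)) = 1/(705*29644 - 188/255) = 1/(20899020 - 188/255) = 1/(5329249912/255) = 255/5329249912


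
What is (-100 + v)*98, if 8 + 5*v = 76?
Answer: -42336/5 ≈ -8467.2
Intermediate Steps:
v = 68/5 (v = -8/5 + (1/5)*76 = -8/5 + 76/5 = 68/5 ≈ 13.600)
(-100 + v)*98 = (-100 + 68/5)*98 = -432/5*98 = -42336/5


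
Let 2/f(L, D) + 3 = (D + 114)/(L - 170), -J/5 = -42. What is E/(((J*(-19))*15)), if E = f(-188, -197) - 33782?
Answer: 16739339/29655675 ≈ 0.56446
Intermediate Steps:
J = 210 (J = -5*(-42) = 210)
f(L, D) = 2/(-3 + (114 + D)/(-170 + L)) (f(L, D) = 2/(-3 + (D + 114)/(L - 170)) = 2/(-3 + (114 + D)/(-170 + L)))
E = -33478678/991 (E = 2*(-170 - 188)/(624 - 197 - 3*(-188)) - 33782 = 2*(-358)/(624 - 197 + 564) - 33782 = 2*(-358)/991 - 33782 = 2*(1/991)*(-358) - 33782 = -716/991 - 33782 = -33478678/991 ≈ -33783.)
E/(((J*(-19))*15)) = -33478678/(991*((210*(-19))*15)) = -33478678/(991*((-3990*15))) = -33478678/991/(-59850) = -33478678/991*(-1/59850) = 16739339/29655675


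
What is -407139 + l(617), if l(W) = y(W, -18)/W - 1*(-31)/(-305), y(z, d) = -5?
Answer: -76617473367/188185 ≈ -4.0714e+5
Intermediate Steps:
l(W) = -31/305 - 5/W (l(W) = -5/W - 1*(-31)/(-305) = -5/W + 31*(-1/305) = -5/W - 31/305 = -31/305 - 5/W)
-407139 + l(617) = -407139 + (-31/305 - 5/617) = -407139 - 20652/188185 = -76617473367/188185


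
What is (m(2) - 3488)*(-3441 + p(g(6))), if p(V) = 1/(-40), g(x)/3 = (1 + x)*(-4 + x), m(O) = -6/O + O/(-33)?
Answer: 3171386281/264 ≈ 1.2013e+7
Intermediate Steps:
m(O) = -6/O - O/33 (m(O) = -6/O + O*(-1/33) = -6/O - O/33)
g(x) = 3*(1 + x)*(-4 + x) (g(x) = 3*((1 + x)*(-4 + x)) = 3*(1 + x)*(-4 + x))
p(V) = -1/40
(m(2) - 3488)*(-3441 + p(g(6))) = ((-6/2 - 1/33*2) - 3488)*(-3441 - 1/40) = ((-6*½ - 2/33) - 3488)*(-137641/40) = ((-3 - 2/33) - 3488)*(-137641/40) = (-101/33 - 3488)*(-137641/40) = -115205/33*(-137641/40) = 3171386281/264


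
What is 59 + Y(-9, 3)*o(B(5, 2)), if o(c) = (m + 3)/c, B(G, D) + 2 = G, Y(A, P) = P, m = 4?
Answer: 66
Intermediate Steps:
B(G, D) = -2 + G
o(c) = 7/c (o(c) = (4 + 3)/c = 7/c)
59 + Y(-9, 3)*o(B(5, 2)) = 59 + 3*(7/(-2 + 5)) = 59 + 3*(7/3) = 59 + 7 = 66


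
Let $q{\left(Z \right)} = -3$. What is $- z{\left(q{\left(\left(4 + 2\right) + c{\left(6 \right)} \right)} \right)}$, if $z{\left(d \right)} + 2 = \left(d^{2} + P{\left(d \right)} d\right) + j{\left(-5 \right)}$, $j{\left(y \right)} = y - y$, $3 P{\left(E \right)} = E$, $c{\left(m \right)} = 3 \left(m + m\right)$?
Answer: $-10$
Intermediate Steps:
$c{\left(m \right)} = 6 m$ ($c{\left(m \right)} = 3 \cdot 2 m = 6 m$)
$P{\left(E \right)} = \frac{E}{3}$
$j{\left(y \right)} = 0$
$z{\left(d \right)} = -2 + \frac{4 d^{2}}{3}$ ($z{\left(d \right)} = -2 + \left(\left(d^{2} + \frac{d}{3} d\right) + 0\right) = -2 + \left(\left(d^{2} + \frac{d^{2}}{3}\right) + 0\right) = -2 + \left(\frac{4 d^{2}}{3} + 0\right) = -2 + \frac{4 d^{2}}{3}$)
$- z{\left(q{\left(\left(4 + 2\right) + c{\left(6 \right)} \right)} \right)} = - (-2 + \frac{4 \left(-3\right)^{2}}{3}) = - (-2 + \frac{4}{3} \cdot 9) = - (-2 + 12) = \left(-1\right) 10 = -10$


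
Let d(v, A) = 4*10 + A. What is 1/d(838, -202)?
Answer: -1/162 ≈ -0.0061728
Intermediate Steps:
d(v, A) = 40 + A
1/d(838, -202) = 1/(40 - 202) = 1/(-162) = -1/162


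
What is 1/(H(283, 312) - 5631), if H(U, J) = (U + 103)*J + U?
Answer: 1/115084 ≈ 8.6893e-6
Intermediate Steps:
H(U, J) = U + J*(103 + U) (H(U, J) = (103 + U)*J + U = J*(103 + U) + U = U + J*(103 + U))
1/(H(283, 312) - 5631) = 1/((283 + 103*312 + 312*283) - 5631) = 1/((283 + 32136 + 88296) - 5631) = 1/(120715 - 5631) = 1/115084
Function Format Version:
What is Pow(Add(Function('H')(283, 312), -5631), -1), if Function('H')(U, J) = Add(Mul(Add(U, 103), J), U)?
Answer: Rational(1, 115084) ≈ 8.6893e-6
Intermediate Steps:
Function('H')(U, J) = Add(U, Mul(J, Add(103, U))) (Function('H')(U, J) = Add(Mul(Add(103, U), J), U) = Add(Mul(J, Add(103, U)), U) = Add(U, Mul(J, Add(103, U))))
Pow(Add(Function('H')(283, 312), -5631), -1) = Pow(Add(Add(283, Mul(103, 312), Mul(312, 283)), -5631), -1) = Pow(Add(Add(283, 32136, 88296), -5631), -1) = Pow(Add(120715, -5631), -1) = Pow(115084, -1) = Rational(1, 115084)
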